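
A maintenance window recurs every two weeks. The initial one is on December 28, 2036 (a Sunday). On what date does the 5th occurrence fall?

February 22, 2037

The 5th occurrence is 4 intervals after the first: 4 × 14 = 56 days after December 28, 2036.
December has 31 days — 3 days to the end of December leaves 53.
January has 31 days (22 left).
22 days into February → February 22, 2037.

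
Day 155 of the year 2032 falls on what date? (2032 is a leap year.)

2032-06-03

January has 31 days (155 − 31 = 124 remain).
February has 29 days (124 − 29 = 95 remain).
March has 31 days (95 − 31 = 64 remain).
April has 30 days (64 − 30 = 34 remain).
May has 31 days (34 − 31 = 3 remain).
3 into June → June 3.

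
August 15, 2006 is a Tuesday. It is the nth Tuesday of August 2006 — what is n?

Day 15 falls in week ⌈15/7⌉ of the month.
Days 1–7 hold the 1st Tuesday, 8–14 the 2nd, 15–21 the 3rd, 22–28 the 4th, 29–31 the 5th.
15 is in the range for the 3rd.

3rd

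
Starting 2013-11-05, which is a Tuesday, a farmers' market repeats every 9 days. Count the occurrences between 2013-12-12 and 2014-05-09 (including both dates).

Occurrences land 9·i days after 2013-11-05 for i = 0, 1, 2, …
2013-12-12 is 37 days after the start; 37 ÷ 9 = 4 remainder 1; since the remainder is 1, round up to i = 5. First occurrence in the window: #6 on 2013-12-20 (5×9 = 45 days in).
2014-05-09 is 185 days after the start; 185 ÷ 9 = 20 remainder 5. Last occurrence in the window: #21 on 2014-05-04.
Occurrences #6 through #21: 16 in total.

16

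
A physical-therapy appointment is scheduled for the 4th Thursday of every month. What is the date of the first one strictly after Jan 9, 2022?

Jan 27, 2022

Jan 2022 starts on a Saturday; its first Thursday is the 6th, so the 4th Thursday is the 27th — Jan 27, 2022.
Jan 27, 2022 is after Jan 9, 2022, so that is the next one.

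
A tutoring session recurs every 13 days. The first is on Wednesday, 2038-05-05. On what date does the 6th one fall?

2038-07-09

The 6th occurrence is 5 intervals after the first: 5 × 13 = 65 days after 2038-05-05.
May has 31 days — 26 days to the end of May leaves 39.
June has 30 days (9 left).
9 days into July → 2038-07-09.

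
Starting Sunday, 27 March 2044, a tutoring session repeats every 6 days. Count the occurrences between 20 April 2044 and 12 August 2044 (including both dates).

20

Occurrences land 6·i days after 27 March 2044 for i = 0, 1, 2, …
20 April 2044 is 24 days after the start; 24 ÷ 6 = 4 remainder 0. First occurrence in the window: #5 on 20 April 2044 (4×6 = 24 days in).
12 August 2044 is 138 days after the start; 138 ÷ 6 = 23 remainder 0. Last occurrence in the window: #24 on 12 August 2044.
Occurrences #5 through #24: 20 in total.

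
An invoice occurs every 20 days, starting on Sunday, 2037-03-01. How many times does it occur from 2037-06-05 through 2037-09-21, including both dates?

Occurrences land 20·i days after 2037-03-01 for i = 0, 1, 2, …
2037-06-05 is 96 days after the start; 96 ÷ 20 = 4 remainder 16; since the remainder is 16, round up to i = 5. First occurrence in the window: #6 on 2037-06-09 (5×20 = 100 days in).
2037-09-21 is 204 days after the start; 204 ÷ 20 = 10 remainder 4. Last occurrence in the window: #11 on 2037-09-17.
Occurrences #6 through #11: 6 in total.

6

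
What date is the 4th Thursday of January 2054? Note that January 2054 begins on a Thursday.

January 2054 begins on a Thursday, so the first Thursday is January 1.
The 4th Thursday is 3 weeks later: 1 + 21 = 22.

22 January 2054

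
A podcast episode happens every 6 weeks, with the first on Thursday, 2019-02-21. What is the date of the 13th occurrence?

The 13th occurrence is 12 intervals after the first: 12 × 42 = 504 days after 2019-02-21.
February has 28 days — 7 days to the end of February leaves 497.
From end of February to end of 2019 is 306 days (191 left).
January has 31 days (160 left).
February has 29 days (131 left).
March has 31 days (100 left).
April has 30 days (70 left).
May has 31 days (39 left).
June has 30 days (9 left).
9 days into July → 2020-07-09.

2020-07-09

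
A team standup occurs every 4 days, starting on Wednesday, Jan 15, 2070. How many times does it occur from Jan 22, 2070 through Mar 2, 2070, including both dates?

Occurrences land 4·i days after Jan 15, 2070 for i = 0, 1, 2, …
Jan 22, 2070 is 7 days after the start; 7 ÷ 4 = 1 remainder 3; since the remainder is 3, round up to i = 2. First occurrence in the window: #3 on Jan 23, 2070 (2×4 = 8 days in).
Mar 2, 2070 is 46 days after the start; 46 ÷ 4 = 11 remainder 2. Last occurrence in the window: #12 on Feb 28, 2070.
Occurrences #3 through #12: 10 in total.

10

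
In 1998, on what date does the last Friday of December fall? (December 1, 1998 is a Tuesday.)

December 1998 begins on a Tuesday, so the first Friday is December 4 (3 days later).
December 1998 has 31 days. Adding weeks: 4, 11, 18, 25 — the last one ≤ 31 is the 25th.

25 December 1998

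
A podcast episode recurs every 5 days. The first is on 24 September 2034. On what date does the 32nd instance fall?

26 February 2035

The 32nd occurrence is 31 intervals after the first: 31 × 5 = 155 days after 24 September 2034.
September has 30 days — 6 days to the end of September leaves 149.
October has 31 days (118 left).
November has 30 days (88 left).
December has 31 days (57 left).
January has 31 days (26 left).
26 days into February → 26 February 2035.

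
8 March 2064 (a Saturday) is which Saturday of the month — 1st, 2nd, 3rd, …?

2nd

Day 8 falls in week ⌈8/7⌉ of the month.
Days 1–7 hold the 1st Saturday, 8–14 the 2nd, 15–21 the 3rd, 22–28 the 4th, 29–31 the 5th.
8 is in the range for the 2nd.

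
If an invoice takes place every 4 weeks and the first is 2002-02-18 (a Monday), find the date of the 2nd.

2002-03-18

The 2nd occurrence is 1 interval after the first: 1 × 28 = 28 days after 2002-02-18.
February has 28 days — 10 days to the end of February leaves 18.
18 days into March → 2002-03-18.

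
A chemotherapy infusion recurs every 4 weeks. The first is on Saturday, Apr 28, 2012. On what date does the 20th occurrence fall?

Oct 12, 2013

The 20th occurrence is 19 intervals after the first: 19 × 28 = 532 days after Apr 28, 2012.
Apr has 30 days — 2 days to the end of Apr leaves 530.
From end of Apr to end of 2012 is 245 days (285 left).
Jan has 31 days (254 left).
Feb has 28 days (226 left).
Mar has 31 days (195 left).
Apr has 30 days (165 left).
May has 31 days (134 left).
Jun has 30 days (104 left).
Jul has 31 days (73 left).
Aug has 31 days (42 left).
Sep has 30 days (12 left).
12 days into Oct → Oct 12, 2013.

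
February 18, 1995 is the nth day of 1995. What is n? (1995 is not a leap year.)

Days in months before February: 31 = 31.
Plus 18 days into February → day 49.

49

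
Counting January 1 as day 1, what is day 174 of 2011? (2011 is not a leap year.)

Jun 23, 2011

Jan has 31 days (174 − 31 = 143 remain).
Feb has 28 days (143 − 28 = 115 remain).
Mar has 31 days (115 − 31 = 84 remain).
Apr has 30 days (84 − 30 = 54 remain).
May has 31 days (54 − 31 = 23 remain).
23 into Jun → Jun 23.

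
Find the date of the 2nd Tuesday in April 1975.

1975-04-08

The first Tuesday of April 1975 is April 1.
The 2nd Tuesday is 1 weeks later: 1 + 7 = 8.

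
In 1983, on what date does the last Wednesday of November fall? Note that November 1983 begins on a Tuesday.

November 30, 1983

November 1983 begins on a Tuesday, so the first Wednesday is November 2 (1 day later).
November 1983 has 30 days. Adding weeks: 2, 9, 16, 23, 30 — the last one ≤ 30 is the 30th.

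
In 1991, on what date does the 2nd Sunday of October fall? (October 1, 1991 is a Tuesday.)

October 1991 begins on a Tuesday, so the first Sunday is October 6 (5 days later).
The 2nd Sunday is 1 weeks later: 6 + 7 = 13.

1991-10-13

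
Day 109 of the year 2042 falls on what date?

19 April 2042

January has 31 days (109 − 31 = 78 remain).
February has 28 days (78 − 28 = 50 remain).
March has 31 days (50 − 31 = 19 remain).
19 into April → April 19.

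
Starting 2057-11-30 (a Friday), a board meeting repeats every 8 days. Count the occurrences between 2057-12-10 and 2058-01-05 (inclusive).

3

Occurrences land 8·i days after 2057-11-30 for i = 0, 1, 2, …
2057-12-10 is 10 days after the start; 10 ÷ 8 = 1 remainder 2; since the remainder is 2, round up to i = 2. First occurrence in the window: #3 on 2057-12-16 (2×8 = 16 days in).
2058-01-05 is 36 days after the start; 36 ÷ 8 = 4 remainder 4. Last occurrence in the window: #5 on 2058-01-01.
Occurrences #3 through #5: 3 in total.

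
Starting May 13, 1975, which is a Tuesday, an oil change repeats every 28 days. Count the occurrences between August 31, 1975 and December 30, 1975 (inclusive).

Occurrences land 28·i days after May 13, 1975 for i = 0, 1, 2, …
August 31, 1975 is 110 days after the start; 110 ÷ 28 = 3 remainder 26; since the remainder is 26, round up to i = 4. First occurrence in the window: #5 on September 2, 1975 (4×28 = 112 days in).
December 30, 1975 is 231 days after the start; 231 ÷ 28 = 8 remainder 7. Last occurrence in the window: #9 on December 23, 1975.
Occurrences #5 through #9: 5 in total.

5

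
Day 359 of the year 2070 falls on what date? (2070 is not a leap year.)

Dec 25, 2070

Jan has 31 days (359 − 31 = 328 remain).
Feb has 28 days (328 − 28 = 300 remain).
Mar has 31 days (300 − 31 = 269 remain).
Apr has 30 days (269 − 30 = 239 remain).
May has 31 days (239 − 31 = 208 remain).
Jun has 30 days (208 − 30 = 178 remain).
Jul has 31 days (178 − 31 = 147 remain).
Aug has 31 days (147 − 31 = 116 remain).
Sep has 30 days (116 − 30 = 86 remain).
Oct has 31 days (86 − 31 = 55 remain).
Nov has 30 days (55 − 30 = 25 remain).
25 into Dec → Dec 25.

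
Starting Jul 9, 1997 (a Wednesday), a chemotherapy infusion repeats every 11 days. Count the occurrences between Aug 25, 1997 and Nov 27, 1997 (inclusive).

8

Occurrences land 11·i days after Jul 9, 1997 for i = 0, 1, 2, …
Aug 25, 1997 is 47 days after the start; 47 ÷ 11 = 4 remainder 3; since the remainder is 3, round up to i = 5. First occurrence in the window: #6 on Sep 2, 1997 (5×11 = 55 days in).
Nov 27, 1997 is 141 days after the start; 141 ÷ 11 = 12 remainder 9. Last occurrence in the window: #13 on Nov 18, 1997.
Occurrences #6 through #13: 8 in total.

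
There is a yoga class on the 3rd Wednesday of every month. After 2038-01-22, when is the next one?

2038-02-17

January 2038 starts on a Friday; its first Wednesday is the 6th, so the 3rd Wednesday is the 20th — 2038-01-20.
That is not after 2038-01-22, so look at February 2038.
February 2038 starts on a Monday; its first Wednesday is the 3rd, so the 3rd Wednesday is the 17th — 2038-02-17.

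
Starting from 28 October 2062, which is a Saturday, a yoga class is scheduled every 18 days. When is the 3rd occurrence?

3 December 2062

The 3rd occurrence is 2 intervals after the first: 2 × 18 = 36 days after 28 October 2062.
October has 31 days — 3 days to the end of October leaves 33.
November has 30 days (3 left).
3 days into December → 3 December 2062.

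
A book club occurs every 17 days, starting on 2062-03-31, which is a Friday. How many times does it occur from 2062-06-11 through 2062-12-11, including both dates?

Occurrences land 17·i days after 2062-03-31 for i = 0, 1, 2, …
2062-06-11 is 72 days after the start; 72 ÷ 17 = 4 remainder 4; since the remainder is 4, round up to i = 5. First occurrence in the window: #6 on 2062-06-24 (5×17 = 85 days in).
2062-12-11 is 255 days after the start; 255 ÷ 17 = 15 remainder 0. Last occurrence in the window: #16 on 2062-12-11.
Occurrences #6 through #16: 11 in total.

11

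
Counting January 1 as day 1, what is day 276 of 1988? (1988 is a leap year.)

Oct 2, 1988

Jan has 31 days (276 − 31 = 245 remain).
Feb has 29 days (245 − 29 = 216 remain).
Mar has 31 days (216 − 31 = 185 remain).
Apr has 30 days (185 − 30 = 155 remain).
May has 31 days (155 − 31 = 124 remain).
Jun has 30 days (124 − 30 = 94 remain).
Jul has 31 days (94 − 31 = 63 remain).
Aug has 31 days (63 − 31 = 32 remain).
Sep has 30 days (32 − 30 = 2 remain).
2 into Oct → Oct 2.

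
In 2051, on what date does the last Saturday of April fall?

The first Saturday of April 2051 is April 1.
April 2051 has 30 days. Adding weeks: 1, 8, 15, 22, 29 — the last one ≤ 30 is the 29th.

29 April 2051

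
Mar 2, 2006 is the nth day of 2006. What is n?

61

Days in months before Mar: 31 + 28 = 59.
Plus 2 days into Mar → day 61.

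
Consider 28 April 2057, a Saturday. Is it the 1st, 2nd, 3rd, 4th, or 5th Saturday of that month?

Day 28 falls in week ⌈28/7⌉ of the month.
Days 1–7 hold the 1st Saturday, 8–14 the 2nd, 15–21 the 3rd, 22–28 the 4th, 29–31 the 5th.
28 is in the range for the 4th.

4th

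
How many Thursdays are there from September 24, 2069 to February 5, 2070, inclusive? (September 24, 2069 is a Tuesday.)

19

September 24, 2069 is a Tuesday; the first Thursday on or after it is September 26, 2069 (2 days later).
From September 26, 2069 to February 5, 2070: 4 + 31 + 30 + 31 + 31 + 5 = 132 days (rest of September, October, November, December, January, February).
132 ÷ 7 = 18 full weeks with remainder 6, so 18 more Thursdays after the first → 19.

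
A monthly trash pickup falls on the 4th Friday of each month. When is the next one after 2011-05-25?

May 2011 starts on a Sunday; its first Friday is the 6th, so the 4th Friday is the 27th — 2011-05-27.
2011-05-27 is after 2011-05-25, so that is the next one.

2011-05-27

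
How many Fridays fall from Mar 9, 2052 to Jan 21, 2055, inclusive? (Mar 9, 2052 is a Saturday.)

149

Mar 9, 2052 is a Saturday; the first Friday on or after it is Mar 15, 2052 (6 days later).
From Mar 15, 2052 to Jan 21, 2055: 291 + 365 + 365 + 21 = 1042 days (rest of 2052, 2053, 2054, to Jan 21, 2055 in 2055).
1042 ÷ 7 = 148 full weeks with remainder 6, so 148 more Fridays after the first → 149.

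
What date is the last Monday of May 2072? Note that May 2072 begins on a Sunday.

May 2072 begins on a Sunday, so the first Monday is May 2 (1 day later).
May 2072 has 31 days. Adding weeks: 2, 9, 16, 23, 30 — the last one ≤ 31 is the 30th.

2072-05-30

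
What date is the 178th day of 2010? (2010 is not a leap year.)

2010-06-27

January has 31 days (178 − 31 = 147 remain).
February has 28 days (147 − 28 = 119 remain).
March has 31 days (119 − 31 = 88 remain).
April has 30 days (88 − 30 = 58 remain).
May has 31 days (58 − 31 = 27 remain).
27 into June → June 27.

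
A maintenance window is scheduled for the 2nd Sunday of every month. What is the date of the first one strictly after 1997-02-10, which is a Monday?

1997-03-09

February 1997 starts on a Saturday; its first Sunday is the 2nd, so the 2nd Sunday is the 9th — 1997-02-09.
That is not after 1997-02-10, so look at March 1997.
March 1997 starts on a Saturday; its first Sunday is the 2nd, so the 2nd Sunday is the 9th — 1997-03-09.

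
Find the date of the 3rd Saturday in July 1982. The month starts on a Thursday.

July 1982 begins on a Thursday, so the first Saturday is July 3 (2 days later).
The 3rd Saturday is 2 weeks later: 3 + 14 = 17.

July 17, 1982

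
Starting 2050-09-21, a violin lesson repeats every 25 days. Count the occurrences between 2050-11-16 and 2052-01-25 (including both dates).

17

Occurrences land 25·i days after 2050-09-21 for i = 0, 1, 2, …
2050-11-16 is 56 days after the start; 56 ÷ 25 = 2 remainder 6; since the remainder is 6, round up to i = 3. First occurrence in the window: #4 on 2050-12-05 (3×25 = 75 days in).
2052-01-25 is 491 days after the start; 491 ÷ 25 = 19 remainder 16. Last occurrence in the window: #20 on 2052-01-09.
Occurrences #4 through #20: 17 in total.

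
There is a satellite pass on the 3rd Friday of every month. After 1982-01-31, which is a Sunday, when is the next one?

1982-02-19

January 1982 starts on a Friday; its first Friday is the 1st, so the 3rd Friday is the 15th — 1982-01-15.
That is not after 1982-01-31, so look at February 1982.
February 1982 starts on a Monday; its first Friday is the 5th, so the 3rd Friday is the 19th — 1982-02-19.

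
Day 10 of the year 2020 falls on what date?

10 into January → January 10.

10 January 2020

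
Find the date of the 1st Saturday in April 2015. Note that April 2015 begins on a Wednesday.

4 April 2015

April 2015 begins on a Wednesday, so the first Saturday is April 4 (3 days later).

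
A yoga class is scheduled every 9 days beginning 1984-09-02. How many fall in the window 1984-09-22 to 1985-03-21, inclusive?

20

Occurrences land 9·i days after 1984-09-02 for i = 0, 1, 2, …
1984-09-22 is 20 days after the start; 20 ÷ 9 = 2 remainder 2; since the remainder is 2, round up to i = 3. First occurrence in the window: #4 on 1984-09-29 (3×9 = 27 days in).
1985-03-21 is 200 days after the start; 200 ÷ 9 = 22 remainder 2. Last occurrence in the window: #23 on 1985-03-19.
Occurrences #4 through #23: 20 in total.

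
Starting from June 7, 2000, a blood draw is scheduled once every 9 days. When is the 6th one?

The 6th occurrence is 5 intervals after the first: 5 × 9 = 45 days after June 7, 2000.
June has 30 days — 23 days to the end of June leaves 22.
22 days into July → July 22, 2000.

July 22, 2000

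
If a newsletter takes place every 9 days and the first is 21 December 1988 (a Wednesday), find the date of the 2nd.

30 December 1988

The 2nd occurrence is 1 interval after the first: 1 × 9 = 9 days after 21 December 1988.
9 days later is 30 December 1988.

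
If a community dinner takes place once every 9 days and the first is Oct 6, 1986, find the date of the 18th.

Mar 8, 1987

The 18th occurrence is 17 intervals after the first: 17 × 9 = 153 days after Oct 6, 1986.
Oct has 31 days — 25 days to the end of Oct leaves 128.
Nov has 30 days (98 left).
Dec has 31 days (67 left).
Jan has 31 days (36 left).
Feb has 28 days (8 left).
8 days into Mar → Mar 8, 1987.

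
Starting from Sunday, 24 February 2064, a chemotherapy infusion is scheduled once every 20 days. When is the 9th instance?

The 9th occurrence is 8 intervals after the first: 8 × 20 = 160 days after 24 February 2064.
February has 29 days — 5 days to the end of February leaves 155.
March has 31 days (124 left).
April has 30 days (94 left).
May has 31 days (63 left).
June has 30 days (33 left).
July has 31 days (2 left).
2 days into August → 2 August 2064.

2 August 2064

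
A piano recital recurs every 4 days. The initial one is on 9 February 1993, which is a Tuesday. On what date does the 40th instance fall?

15 July 1993

The 40th occurrence is 39 intervals after the first: 39 × 4 = 156 days after 9 February 1993.
February has 28 days — 19 days to the end of February leaves 137.
March has 31 days (106 left).
April has 30 days (76 left).
May has 31 days (45 left).
June has 30 days (15 left).
15 days into July → 15 July 1993.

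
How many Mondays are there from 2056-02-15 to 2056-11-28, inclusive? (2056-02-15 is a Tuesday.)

41

2056-02-15 is a Tuesday; the first Monday on or after it is 2056-02-21 (6 days later).
From 2056-02-21 to 2056-11-28: 8 + 31 + 30 + 31 + 30 + 31 + 31 + 30 + 31 + 28 = 281 days (rest of February, March, April, May, June, July, August, September, October, November).
281 ÷ 7 = 40 full weeks with remainder 1, so 40 more Mondays after the first → 41.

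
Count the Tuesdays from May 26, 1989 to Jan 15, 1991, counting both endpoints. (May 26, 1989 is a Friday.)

May 26, 1989 is a Friday; the first Tuesday on or after it is May 30, 1989 (4 days later).
From May 30, 1989 to Jan 15, 1991: 215 + 365 + 15 = 595 days (rest of 1989, 1990, to Jan 15, 1991 in 1991).
595 ÷ 7 = 85 full weeks with remainder 0, so 85 more Tuesdays after the first → 86.

86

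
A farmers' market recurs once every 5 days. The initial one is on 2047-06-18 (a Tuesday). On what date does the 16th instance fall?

The 16th occurrence is 15 intervals after the first: 15 × 5 = 75 days after 2047-06-18.
June has 30 days — 12 days to the end of June leaves 63.
July has 31 days (32 left).
August has 31 days (1 left).
1 day into September → 2047-09-01.

2047-09-01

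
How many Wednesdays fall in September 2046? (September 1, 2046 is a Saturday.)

4

September 1, 2046 is a Saturday; the first Wednesday on or after it is September 5, 2046 (4 days later).
From September 5, 2046 to September 30, 2046 is 30 − 5 = 25 days.
25 ÷ 7 = 3 full weeks with remainder 4, so 3 more Wednesdays after the first → 4.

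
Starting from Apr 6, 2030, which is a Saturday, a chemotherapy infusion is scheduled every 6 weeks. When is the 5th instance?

Sep 21, 2030

The 5th occurrence is 4 intervals after the first: 4 × 42 = 168 days after Apr 6, 2030.
Apr has 30 days — 24 days to the end of Apr leaves 144.
May has 31 days (113 left).
Jun has 30 days (83 left).
Jul has 31 days (52 left).
Aug has 31 days (21 left).
21 days into Sep → Sep 21, 2030.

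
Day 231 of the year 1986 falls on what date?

1986-08-19

January has 31 days (231 − 31 = 200 remain).
February has 28 days (200 − 28 = 172 remain).
March has 31 days (172 − 31 = 141 remain).
April has 30 days (141 − 30 = 111 remain).
May has 31 days (111 − 31 = 80 remain).
June has 30 days (80 − 30 = 50 remain).
July has 31 days (50 − 31 = 19 remain).
19 into August → August 19.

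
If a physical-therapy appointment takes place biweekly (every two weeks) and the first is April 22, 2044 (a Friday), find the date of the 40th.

The 40th occurrence is 39 intervals after the first: 39 × 14 = 546 days after April 22, 2044.
April has 30 days — 8 days to the end of April leaves 538.
From end of April to end of 2044 is 245 days (293 left).
January has 31 days (262 left).
February has 28 days (234 left).
March has 31 days (203 left).
April has 30 days (173 left).
May has 31 days (142 left).
June has 30 days (112 left).
July has 31 days (81 left).
August has 31 days (50 left).
September has 30 days (20 left).
20 days into October → October 20, 2045.

October 20, 2045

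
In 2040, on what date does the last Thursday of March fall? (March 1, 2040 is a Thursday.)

March 29, 2040

March 2040 begins on a Thursday, so the first Thursday is March 1.
March 2040 has 31 days. Adding weeks: 1, 8, 15, 22, 29 — the last one ≤ 31 is the 29th.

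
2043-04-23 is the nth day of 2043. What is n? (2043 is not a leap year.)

Days in months before April: 31 + 28 + 31 = 90.
Plus 23 days into April → day 113.

113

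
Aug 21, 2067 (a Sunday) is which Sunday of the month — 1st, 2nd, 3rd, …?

3rd

Day 21 falls in week ⌈21/7⌉ of the month.
Days 1–7 hold the 1st Sunday, 8–14 the 2nd, 15–21 the 3rd, 22–28 the 4th, 29–31 the 5th.
21 is in the range for the 3rd.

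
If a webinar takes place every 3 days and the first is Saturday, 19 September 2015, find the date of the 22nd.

The 22nd occurrence is 21 intervals after the first: 21 × 3 = 63 days after 19 September 2015.
September has 30 days — 11 days to the end of September leaves 52.
October has 31 days (21 left).
21 days into November → 21 November 2015.

21 November 2015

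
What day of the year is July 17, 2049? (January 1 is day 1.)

Days in months before July: 31 + 28 + 31 + 30 + 31 + 30 = 181.
Plus 17 days into July → day 198.

198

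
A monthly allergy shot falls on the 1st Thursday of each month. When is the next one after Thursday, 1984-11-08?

November 1984 starts on a Thursday, so its 1st Thursday is 1984-11-01.
That is not after 1984-11-08, so look at December 1984.
December 1984 starts on a Saturday, so its 1st Thursday is 1984-12-06 (5 days in).

1984-12-06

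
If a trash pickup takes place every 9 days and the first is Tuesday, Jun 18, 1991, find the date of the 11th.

Sep 16, 1991

The 11th occurrence is 10 intervals after the first: 10 × 9 = 90 days after Jun 18, 1991.
Jun has 30 days — 12 days to the end of Jun leaves 78.
Jul has 31 days (47 left).
Aug has 31 days (16 left).
16 days into Sep → Sep 16, 1991.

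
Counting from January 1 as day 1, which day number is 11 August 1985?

Days in months before August: 31 + 28 + 31 + 30 + 31 + 30 + 31 = 212.
Plus 11 days into August → day 223.

223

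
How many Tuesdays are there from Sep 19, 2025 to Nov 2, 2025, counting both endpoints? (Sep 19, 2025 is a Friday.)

6

Sep 19, 2025 is a Friday; the first Tuesday on or after it is Sep 23, 2025 (4 days later).
From Sep 23, 2025 to Nov 2, 2025: 7 + 31 + 2 = 40 days (rest of Sep, Oct, Nov).
40 ÷ 7 = 5 full weeks with remainder 5, so 5 more Tuesdays after the first → 6.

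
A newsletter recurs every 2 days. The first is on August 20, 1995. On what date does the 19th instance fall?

September 25, 1995

The 19th occurrence is 18 intervals after the first: 18 × 2 = 36 days after August 20, 1995.
August has 31 days — 11 days to the end of August leaves 25.
25 days into September → September 25, 1995.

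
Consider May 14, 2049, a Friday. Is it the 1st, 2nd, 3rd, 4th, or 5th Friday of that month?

2nd

Day 14 falls in week ⌈14/7⌉ of the month.
Days 1–7 hold the 1st Friday, 8–14 the 2nd, 15–21 the 3rd, 22–28 the 4th, 29–31 the 5th.
14 is in the range for the 2nd.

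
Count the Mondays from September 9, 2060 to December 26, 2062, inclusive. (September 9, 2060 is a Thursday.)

120

September 9, 2060 is a Thursday; the first Monday on or after it is September 13, 2060 (4 days later).
From September 13, 2060 to December 26, 2062: 109 + 365 + 360 = 834 days (rest of 2060, 2061, to December 26, 2062 in 2062).
834 ÷ 7 = 119 full weeks with remainder 1, so 119 more Mondays after the first → 120.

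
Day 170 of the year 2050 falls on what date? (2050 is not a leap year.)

Jan has 31 days (170 − 31 = 139 remain).
Feb has 28 days (139 − 28 = 111 remain).
Mar has 31 days (111 − 31 = 80 remain).
Apr has 30 days (80 − 30 = 50 remain).
May has 31 days (50 − 31 = 19 remain).
19 into Jun → Jun 19.

Jun 19, 2050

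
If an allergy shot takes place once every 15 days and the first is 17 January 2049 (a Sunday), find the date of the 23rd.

13 December 2049

The 23rd occurrence is 22 intervals after the first: 22 × 15 = 330 days after 17 January 2049.
January has 31 days — 14 days to the end of January leaves 316.
February has 28 days (288 left).
March has 31 days (257 left).
April has 30 days (227 left).
May has 31 days (196 left).
June has 30 days (166 left).
July has 31 days (135 left).
August has 31 days (104 left).
September has 30 days (74 left).
October has 31 days (43 left).
November has 30 days (13 left).
13 days into December → 13 December 2049.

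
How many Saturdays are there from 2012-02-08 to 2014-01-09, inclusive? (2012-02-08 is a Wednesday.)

2012-02-08 is a Wednesday; the first Saturday on or after it is 2012-02-11 (3 days later).
From 2012-02-11 to 2014-01-09: 324 + 365 + 9 = 698 days (rest of 2012, 2013, to 2014-01-09 in 2014).
698 ÷ 7 = 99 full weeks with remainder 5, so 99 more Saturdays after the first → 100.

100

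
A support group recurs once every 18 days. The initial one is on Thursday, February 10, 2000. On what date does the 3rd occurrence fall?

The 3rd occurrence is 2 intervals after the first: 2 × 18 = 36 days after February 10, 2000.
February has 29 days — 19 days to the end of February leaves 17.
17 days into March → March 17, 2000.

March 17, 2000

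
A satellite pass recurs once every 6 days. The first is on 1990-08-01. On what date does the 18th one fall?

The 18th occurrence is 17 intervals after the first: 17 × 6 = 102 days after 1990-08-01.
August has 31 days — 30 days to the end of August leaves 72.
September has 30 days (42 left).
October has 31 days (11 left).
11 days into November → 1990-11-11.

1990-11-11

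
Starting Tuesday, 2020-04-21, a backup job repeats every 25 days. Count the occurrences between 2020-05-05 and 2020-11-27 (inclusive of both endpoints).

Occurrences land 25·i days after 2020-04-21 for i = 0, 1, 2, …
2020-05-05 is 14 days after the start; 14 ÷ 25 = 0 remainder 14; since the remainder is 14, round up to i = 1. First occurrence in the window: #2 on 2020-05-16 (1×25 = 25 days in).
2020-11-27 is 220 days after the start; 220 ÷ 25 = 8 remainder 20. Last occurrence in the window: #9 on 2020-11-07.
Occurrences #2 through #9: 8 in total.

8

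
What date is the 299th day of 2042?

Oct 26, 2042

Jan has 31 days (299 − 31 = 268 remain).
Feb has 28 days (268 − 28 = 240 remain).
Mar has 31 days (240 − 31 = 209 remain).
Apr has 30 days (209 − 30 = 179 remain).
May has 31 days (179 − 31 = 148 remain).
Jun has 30 days (148 − 30 = 118 remain).
Jul has 31 days (118 − 31 = 87 remain).
Aug has 31 days (87 − 31 = 56 remain).
Sep has 30 days (56 − 30 = 26 remain).
26 into Oct → Oct 26.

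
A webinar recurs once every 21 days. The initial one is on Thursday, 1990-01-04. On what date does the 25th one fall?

The 25th occurrence is 24 intervals after the first: 24 × 21 = 504 days after 1990-01-04.
January has 31 days — 27 days to the end of January leaves 477.
From end of January to end of 1990 is 334 days (143 left).
January has 31 days (112 left).
February has 28 days (84 left).
March has 31 days (53 left).
April has 30 days (23 left).
23 days into May → 1991-05-23.

1991-05-23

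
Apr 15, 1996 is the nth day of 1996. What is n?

Days in months before Apr: 31 + 29 + 31 = 91.
Plus 15 days into Apr → day 106.

106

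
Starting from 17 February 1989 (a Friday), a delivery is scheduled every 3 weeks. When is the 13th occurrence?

The 13th occurrence is 12 intervals after the first: 12 × 21 = 252 days after 17 February 1989.
February has 28 days — 11 days to the end of February leaves 241.
March has 31 days (210 left).
April has 30 days (180 left).
May has 31 days (149 left).
June has 30 days (119 left).
July has 31 days (88 left).
August has 31 days (57 left).
September has 30 days (27 left).
27 days into October → 27 October 1989.

27 October 1989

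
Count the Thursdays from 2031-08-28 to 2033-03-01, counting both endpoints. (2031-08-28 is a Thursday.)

2031-08-28 is a Thursday; the first Thursday on or after it is 2031-08-28.
From 2031-08-28 to 2033-03-01: 125 + 366 + 60 = 551 days (rest of 2031, 2032, to 2033-03-01 in 2033).
551 ÷ 7 = 78 full weeks with remainder 5, so 78 more Thursdays after the first → 79.

79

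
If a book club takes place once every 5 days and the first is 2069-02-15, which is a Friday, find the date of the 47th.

2069-10-03

The 47th occurrence is 46 intervals after the first: 46 × 5 = 230 days after 2069-02-15.
February has 28 days — 13 days to the end of February leaves 217.
March has 31 days (186 left).
April has 30 days (156 left).
May has 31 days (125 left).
June has 30 days (95 left).
July has 31 days (64 left).
August has 31 days (33 left).
September has 30 days (3 left).
3 days into October → 2069-10-03.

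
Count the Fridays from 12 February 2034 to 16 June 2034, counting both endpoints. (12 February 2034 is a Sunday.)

12 February 2034 is a Sunday; the first Friday on or after it is 17 February 2034 (5 days later).
From 17 February 2034 to 16 June 2034: 11 + 31 + 30 + 31 + 16 = 119 days (rest of February, March, April, May, June).
119 ÷ 7 = 17 full weeks with remainder 0, so 17 more Fridays after the first → 18.

18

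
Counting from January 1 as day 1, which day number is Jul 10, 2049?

Days in months before Jul: 31 + 28 + 31 + 30 + 31 + 30 = 181.
Plus 10 days into Jul → day 191.

191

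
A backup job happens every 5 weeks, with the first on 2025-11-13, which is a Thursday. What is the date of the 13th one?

2027-01-07

The 13th occurrence is 12 intervals after the first: 12 × 35 = 420 days after 2025-11-13.
November has 30 days — 17 days to the end of November leaves 403.
From end of November to end of 2025 is 31 days (372 left).
2026 has 365 days (7 left).
7 days into January → 2027-01-07.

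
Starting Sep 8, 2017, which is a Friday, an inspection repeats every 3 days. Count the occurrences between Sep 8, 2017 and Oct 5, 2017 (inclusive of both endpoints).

Occurrences land 3·i days after Sep 8, 2017 for i = 0, 1, 2, …
The window opens on the start date, so the first occurrence inside is #1 on Sep 8, 2017.
Oct 5, 2017 is 27 days after the start; 27 ÷ 3 = 9 remainder 0. Last occurrence in the window: #10 on Oct 5, 2017.
Occurrences #1 through #10: 10 in total.

10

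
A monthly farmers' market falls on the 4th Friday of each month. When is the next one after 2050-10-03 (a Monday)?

2050-10-28

October 2050 starts on a Saturday; its first Friday is the 7th, so the 4th Friday is the 28th — 2050-10-28.
2050-10-28 is after 2050-10-03, so that is the next one.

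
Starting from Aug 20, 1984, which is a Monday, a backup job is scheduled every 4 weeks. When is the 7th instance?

Feb 4, 1985

The 7th occurrence is 6 intervals after the first: 6 × 28 = 168 days after Aug 20, 1984.
Aug has 31 days — 11 days to the end of Aug leaves 157.
Sep has 30 days (127 left).
Oct has 31 days (96 left).
Nov has 30 days (66 left).
Dec has 31 days (35 left).
Jan has 31 days (4 left).
4 days into Feb → Feb 4, 1985.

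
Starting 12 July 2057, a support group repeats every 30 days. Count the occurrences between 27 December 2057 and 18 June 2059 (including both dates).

18

Occurrences land 30·i days after 12 July 2057 for i = 0, 1, 2, …
27 December 2057 is 168 days after the start; 168 ÷ 30 = 5 remainder 18; since the remainder is 18, round up to i = 6. First occurrence in the window: #7 on 8 January 2058 (6×30 = 180 days in).
18 June 2059 is 706 days after the start; 706 ÷ 30 = 23 remainder 16. Last occurrence in the window: #24 on 2 June 2059.
Occurrences #7 through #24: 18 in total.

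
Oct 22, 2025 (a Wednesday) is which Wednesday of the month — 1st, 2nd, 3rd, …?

Day 22 falls in week ⌈22/7⌉ of the month.
Days 1–7 hold the 1st Wednesday, 8–14 the 2nd, 15–21 the 3rd, 22–28 the 4th, 29–31 the 5th.
22 is in the range for the 4th.

4th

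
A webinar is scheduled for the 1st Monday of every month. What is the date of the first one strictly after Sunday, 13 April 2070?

April 2070 starts on a Tuesday, so its 1st Monday is 7 April 2070 (6 days in).
That is not after 13 April 2070, so look at May 2070.
May 2070 starts on a Thursday, so its 1st Monday is 5 May 2070 (4 days in).

5 May 2070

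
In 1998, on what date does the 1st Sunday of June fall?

1998-06-07

The first Sunday of June 1998 is June 7.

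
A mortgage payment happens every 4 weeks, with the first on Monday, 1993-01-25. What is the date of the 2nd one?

1993-02-22

The 2nd occurrence is 1 interval after the first: 1 × 28 = 28 days after 1993-01-25.
January has 31 days — 6 days to the end of January leaves 22.
22 days into February → 1993-02-22.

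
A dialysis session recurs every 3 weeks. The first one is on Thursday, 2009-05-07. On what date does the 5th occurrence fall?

2009-07-30

The 5th occurrence is 4 intervals after the first: 4 × 21 = 84 days after 2009-05-07.
May has 31 days — 24 days to the end of May leaves 60.
June has 30 days (30 left).
30 days into July → 2009-07-30.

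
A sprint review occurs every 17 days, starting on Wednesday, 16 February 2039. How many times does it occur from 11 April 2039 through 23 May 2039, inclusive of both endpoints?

2

Occurrences land 17·i days after 16 February 2039 for i = 0, 1, 2, …
11 April 2039 is 54 days after the start; 54 ÷ 17 = 3 remainder 3; since the remainder is 3, round up to i = 4. First occurrence in the window: #5 on 25 April 2039 (4×17 = 68 days in).
23 May 2039 is 96 days after the start; 96 ÷ 17 = 5 remainder 11. Last occurrence in the window: #6 on 12 May 2039.
Occurrences #5 through #6: 2 in total.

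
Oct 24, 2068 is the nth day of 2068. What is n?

Days in months before Oct: 31 + 29 + 31 + 30 + 31 + 30 + 31 + 31 + 30 = 274.
Plus 24 days into Oct → day 298.

298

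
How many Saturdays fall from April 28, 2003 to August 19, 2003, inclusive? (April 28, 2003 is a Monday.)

April 28, 2003 is a Monday; the first Saturday on or after it is May 3, 2003 (5 days later).
From May 3, 2003 to August 19, 2003: 28 + 30 + 31 + 19 = 108 days (rest of May, June, July, August).
108 ÷ 7 = 15 full weeks with remainder 3, so 15 more Saturdays after the first → 16.

16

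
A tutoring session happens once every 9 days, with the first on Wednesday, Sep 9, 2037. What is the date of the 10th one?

The 10th occurrence is 9 intervals after the first: 9 × 9 = 81 days after Sep 9, 2037.
Sep has 30 days — 21 days to the end of Sep leaves 60.
Oct has 31 days (29 left).
29 days into Nov → Nov 29, 2037.

Nov 29, 2037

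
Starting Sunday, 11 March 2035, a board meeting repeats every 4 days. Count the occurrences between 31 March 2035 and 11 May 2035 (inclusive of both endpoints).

Occurrences land 4·i days after 11 March 2035 for i = 0, 1, 2, …
31 March 2035 is 20 days after the start; 20 ÷ 4 = 5 remainder 0. First occurrence in the window: #6 on 31 March 2035 (5×4 = 20 days in).
11 May 2035 is 61 days after the start; 61 ÷ 4 = 15 remainder 1. Last occurrence in the window: #16 on 10 May 2035.
Occurrences #6 through #16: 11 in total.

11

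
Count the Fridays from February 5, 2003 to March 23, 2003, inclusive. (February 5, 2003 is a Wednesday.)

February 5, 2003 is a Wednesday; the first Friday on or after it is February 7, 2003 (2 days later).
From February 7, 2003 to March 23, 2003: 21 + 23 = 44 days (rest of February, March).
44 ÷ 7 = 6 full weeks with remainder 2, so 6 more Fridays after the first → 7.

7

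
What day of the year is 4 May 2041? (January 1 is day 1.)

124

Days in months before May: 31 + 28 + 31 + 30 = 120.
Plus 4 days into May → day 124.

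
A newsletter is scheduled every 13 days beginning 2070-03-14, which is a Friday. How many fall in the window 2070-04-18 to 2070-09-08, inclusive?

Occurrences land 13·i days after 2070-03-14 for i = 0, 1, 2, …
2070-04-18 is 35 days after the start; 35 ÷ 13 = 2 remainder 9; since the remainder is 9, round up to i = 3. First occurrence in the window: #4 on 2070-04-22 (3×13 = 39 days in).
2070-09-08 is 178 days after the start; 178 ÷ 13 = 13 remainder 9. Last occurrence in the window: #14 on 2070-08-30.
Occurrences #4 through #14: 11 in total.

11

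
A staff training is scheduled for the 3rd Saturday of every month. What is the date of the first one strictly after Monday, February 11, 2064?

February 16, 2064

February 2064 starts on a Friday; its first Saturday is the 2nd, so the 3rd Saturday is the 16th — February 16, 2064.
February 16, 2064 is after February 11, 2064, so that is the next one.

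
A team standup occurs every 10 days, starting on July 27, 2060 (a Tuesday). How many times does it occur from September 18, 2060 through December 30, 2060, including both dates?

10

Occurrences land 10·i days after July 27, 2060 for i = 0, 1, 2, …
September 18, 2060 is 53 days after the start; 53 ÷ 10 = 5 remainder 3; since the remainder is 3, round up to i = 6. First occurrence in the window: #7 on September 25, 2060 (6×10 = 60 days in).
December 30, 2060 is 156 days after the start; 156 ÷ 10 = 15 remainder 6. Last occurrence in the window: #16 on December 24, 2060.
Occurrences #7 through #16: 10 in total.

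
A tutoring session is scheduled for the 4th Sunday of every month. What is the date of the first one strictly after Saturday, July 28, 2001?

July 2001 starts on a Sunday; its first Sunday is the 1st, so the 4th Sunday is the 22nd — July 22, 2001.
That is not after July 28, 2001, so look at August 2001.
August 2001 starts on a Wednesday; its first Sunday is the 5th, so the 4th Sunday is the 26th — August 26, 2001.

August 26, 2001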